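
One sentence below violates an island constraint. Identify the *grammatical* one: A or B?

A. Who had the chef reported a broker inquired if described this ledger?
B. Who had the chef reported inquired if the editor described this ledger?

In A, the wh-phrase is extracted from inside a wh-island (introduced by "if"), which blocks movement.
In B, the extraction path crosses only that-complement boundaries, which are transparent.
So B is grammatical.

B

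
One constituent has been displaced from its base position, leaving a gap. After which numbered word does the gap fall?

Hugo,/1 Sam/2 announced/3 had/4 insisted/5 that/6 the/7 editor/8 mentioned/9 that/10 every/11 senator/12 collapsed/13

The displaced element is "Hugo" (word 1).
It is linked across 1 clause boundary (Ø).
It functions as the subject of "insisted", so the gap sits immediately after word 3 ("announced").
Base order: Sam announced Hugo had insisted that the editor mentioned that every senator collapsed.

3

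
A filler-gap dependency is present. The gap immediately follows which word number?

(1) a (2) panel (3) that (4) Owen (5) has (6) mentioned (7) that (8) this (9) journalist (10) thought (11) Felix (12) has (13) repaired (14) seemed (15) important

13

The displaced element is "a panel" (word 2).
It is linked across 2 clause boundaries (that → Ø).
It functions as the direct object of "repaired", so the gap sits immediately after word 13 ("repaired").
Base order: Owen has mentioned that this journalist thought Felix has repaired a panel.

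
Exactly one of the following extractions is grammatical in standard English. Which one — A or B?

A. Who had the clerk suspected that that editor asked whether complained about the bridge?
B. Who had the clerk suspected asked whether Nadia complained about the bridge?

In A, the wh-phrase is extracted from inside a wh-island (introduced by "whether"), which blocks movement.
In B, the extraction path crosses only that-complement boundaries, which are transparent.
So B is grammatical.

B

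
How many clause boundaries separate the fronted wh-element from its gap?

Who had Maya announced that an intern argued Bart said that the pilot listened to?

"who" is extracted from the PP object of "listened".
Boundaries crossed, outermost first: [that], [Ø], [that] — 3 in total.

3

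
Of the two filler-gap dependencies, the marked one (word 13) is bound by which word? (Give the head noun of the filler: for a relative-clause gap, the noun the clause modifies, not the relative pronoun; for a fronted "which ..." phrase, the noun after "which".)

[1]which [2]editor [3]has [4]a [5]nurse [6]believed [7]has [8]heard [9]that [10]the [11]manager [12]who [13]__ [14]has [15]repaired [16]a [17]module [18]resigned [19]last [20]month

The marked gap is inside the relative clause, the subject of "repaired".
Its filler is the head noun "manager" (via "who"), at word 11.
(The other dependency links word 2 to a gap after word 6.)

11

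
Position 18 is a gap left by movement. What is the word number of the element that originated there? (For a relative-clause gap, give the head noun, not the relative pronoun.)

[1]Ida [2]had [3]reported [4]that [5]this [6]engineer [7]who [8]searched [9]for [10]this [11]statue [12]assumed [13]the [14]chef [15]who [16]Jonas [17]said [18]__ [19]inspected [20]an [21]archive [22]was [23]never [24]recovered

The gap at 18 is the subject of "inspected", inside a relative clause.
The relative pronoun is "who" (word 15); it is bound by the head noun immediately before it.
Its filler is the head noun "chef", at word 14.

14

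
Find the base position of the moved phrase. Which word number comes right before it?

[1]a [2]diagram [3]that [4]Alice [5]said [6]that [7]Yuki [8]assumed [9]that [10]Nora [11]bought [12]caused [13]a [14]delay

The displaced element is "a diagram" (word 2).
It is linked across 2 clause boundaries (that → that).
It functions as the direct object of "bought", so the gap sits immediately after word 11 ("bought").
Base order: Alice said that Yuki assumed that Nora bought a diagram.

11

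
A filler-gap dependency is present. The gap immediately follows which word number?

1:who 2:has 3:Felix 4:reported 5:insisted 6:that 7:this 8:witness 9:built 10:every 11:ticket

4

The displaced element is "who" (word 1).
It is linked across 1 clause boundary (Ø).
It functions as the subject of "insisted", so the gap sits immediately after word 4 ("reported").
Base order: Felix has reported who insisted that this witness built every ticket.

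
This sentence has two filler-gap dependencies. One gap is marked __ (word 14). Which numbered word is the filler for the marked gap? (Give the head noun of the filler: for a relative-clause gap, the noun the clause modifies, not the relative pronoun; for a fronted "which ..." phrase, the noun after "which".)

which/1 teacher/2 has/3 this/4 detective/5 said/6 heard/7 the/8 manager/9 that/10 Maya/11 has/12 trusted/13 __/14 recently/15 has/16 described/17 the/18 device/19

9

The marked gap is inside the relative clause, the direct object of "trusted".
Its filler is the head noun "manager" (via "that"), at word 9.
(The other dependency links word 2 to a gap after word 6.)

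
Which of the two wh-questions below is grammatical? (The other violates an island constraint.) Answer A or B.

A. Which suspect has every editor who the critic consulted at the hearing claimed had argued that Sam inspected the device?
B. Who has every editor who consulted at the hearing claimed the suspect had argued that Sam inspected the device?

In B, the wh-phrase is extracted from inside a complex-NP island (relative clause) (introduced by "who"), which blocks movement.
In A, the extraction path crosses only that-complement boundaries, which are transparent.
So A is grammatical.

A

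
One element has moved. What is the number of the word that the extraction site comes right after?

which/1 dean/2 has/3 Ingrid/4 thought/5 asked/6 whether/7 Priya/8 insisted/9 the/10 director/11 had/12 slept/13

The displaced element is "which dean" (word 2).
It is linked across 1 clause boundary (Ø).
It functions as the subject of "asked", so the gap sits immediately after word 5 ("thought").
Base order: Ingrid has thought that which dean asked whether Priya insisted the director had slept.

5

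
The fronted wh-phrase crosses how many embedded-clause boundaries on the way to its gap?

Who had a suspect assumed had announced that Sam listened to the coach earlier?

1

"who" is extracted from the subject of "announced".
Boundaries crossed, outermost first: [Ø] — 1 in total.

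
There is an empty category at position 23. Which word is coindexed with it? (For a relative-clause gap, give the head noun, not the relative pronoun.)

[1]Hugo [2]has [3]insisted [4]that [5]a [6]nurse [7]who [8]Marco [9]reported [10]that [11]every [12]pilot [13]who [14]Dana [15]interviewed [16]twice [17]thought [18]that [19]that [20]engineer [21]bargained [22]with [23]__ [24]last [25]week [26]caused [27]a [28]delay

6

The gap at 23 is the prepositional object of "bargained", inside a relative clause.
The relative pronoun is "who" (word 7); it is bound by the head noun immediately before it.
Its filler is the head noun "nurse", at word 6.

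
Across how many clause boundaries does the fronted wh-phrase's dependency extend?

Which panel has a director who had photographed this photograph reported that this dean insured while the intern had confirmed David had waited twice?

1

"which panel" is extracted from the object of "insured".
Boundaries crossed, outermost first: [that] — 1 in total.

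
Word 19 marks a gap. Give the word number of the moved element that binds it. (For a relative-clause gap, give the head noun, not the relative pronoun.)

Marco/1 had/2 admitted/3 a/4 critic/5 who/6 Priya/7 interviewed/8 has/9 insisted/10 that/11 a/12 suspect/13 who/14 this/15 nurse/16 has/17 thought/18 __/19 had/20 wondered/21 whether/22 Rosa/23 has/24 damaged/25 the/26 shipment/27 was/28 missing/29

The gap at 19 is the subject of "wondered", inside a relative clause.
The relative pronoun is "who" (word 14); it is bound by the head noun immediately before it.
Its filler is the head noun "suspect", at word 13.

13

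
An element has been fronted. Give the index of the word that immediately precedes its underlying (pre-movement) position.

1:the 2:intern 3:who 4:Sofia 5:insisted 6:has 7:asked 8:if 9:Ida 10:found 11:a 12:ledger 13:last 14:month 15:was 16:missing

5

The displaced element is "the intern" (word 2).
It is linked across 1 clause boundary (Ø).
It functions as the subject of "asked", so the gap sits immediately after word 5 ("insisted").
Base order: Sofia insisted that the intern has asked if Ida found a ledger last month.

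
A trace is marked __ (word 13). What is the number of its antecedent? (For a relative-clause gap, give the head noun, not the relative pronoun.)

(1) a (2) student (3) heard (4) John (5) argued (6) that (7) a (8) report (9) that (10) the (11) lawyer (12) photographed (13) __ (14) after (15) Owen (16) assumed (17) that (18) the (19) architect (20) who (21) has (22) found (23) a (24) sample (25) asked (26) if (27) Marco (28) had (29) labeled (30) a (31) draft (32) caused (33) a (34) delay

8

The gap at 13 is the object of "photographed", inside a relative clause.
The relative pronoun is "that" (word 9); it is bound by the head noun immediately before it.
Its filler is the head noun "report", at word 8.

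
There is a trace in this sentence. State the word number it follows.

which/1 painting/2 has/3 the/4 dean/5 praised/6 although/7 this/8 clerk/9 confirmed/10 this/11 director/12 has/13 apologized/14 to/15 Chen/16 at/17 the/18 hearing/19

6

The displaced element is "which painting" (word 2).
It functions as the direct object of "praised", so the gap sits immediately after word 6 ("praised").
Base order: The dean has praised which painting although this clerk confirmed this director has apologized to Chen at the hearing.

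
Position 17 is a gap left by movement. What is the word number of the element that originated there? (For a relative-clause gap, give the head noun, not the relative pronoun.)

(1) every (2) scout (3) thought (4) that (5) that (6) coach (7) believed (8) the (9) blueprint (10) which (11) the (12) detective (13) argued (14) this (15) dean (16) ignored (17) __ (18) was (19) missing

The gap at 17 is the object of "ignored", inside a relative clause.
The relative pronoun is "which" (word 10); it is bound by the head noun immediately before it.
Its filler is the head noun "blueprint", at word 9.

9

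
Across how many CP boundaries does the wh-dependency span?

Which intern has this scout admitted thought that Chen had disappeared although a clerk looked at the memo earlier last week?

"which intern" is extracted from the subject of "thought".
Boundaries crossed, outermost first: [Ø] — 1 in total.

1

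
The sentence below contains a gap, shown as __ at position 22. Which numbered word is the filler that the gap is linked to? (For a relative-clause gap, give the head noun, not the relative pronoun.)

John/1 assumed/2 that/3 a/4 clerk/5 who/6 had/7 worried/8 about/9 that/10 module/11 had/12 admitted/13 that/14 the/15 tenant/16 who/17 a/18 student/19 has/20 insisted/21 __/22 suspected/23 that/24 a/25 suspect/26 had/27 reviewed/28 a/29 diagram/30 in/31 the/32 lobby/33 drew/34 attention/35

The gap at 22 is the subject of "suspected", inside a relative clause.
The relative pronoun is "who" (word 17); it is bound by the head noun immediately before it.
Its filler is the head noun "tenant", at word 16.

16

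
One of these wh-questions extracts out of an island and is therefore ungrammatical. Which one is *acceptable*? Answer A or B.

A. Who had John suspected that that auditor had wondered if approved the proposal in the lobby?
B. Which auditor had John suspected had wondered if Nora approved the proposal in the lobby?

In A, the wh-phrase is extracted from inside a wh-island (introduced by "if"), which blocks movement.
In B, the extraction path crosses only that-complement boundaries, which are transparent.
So B is grammatical.

B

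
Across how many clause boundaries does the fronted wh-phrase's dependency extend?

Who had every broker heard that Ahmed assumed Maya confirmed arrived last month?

"who" is extracted from the subject of "arrived".
Boundaries crossed, outermost first: [that], [Ø], [Ø] — 3 in total.

3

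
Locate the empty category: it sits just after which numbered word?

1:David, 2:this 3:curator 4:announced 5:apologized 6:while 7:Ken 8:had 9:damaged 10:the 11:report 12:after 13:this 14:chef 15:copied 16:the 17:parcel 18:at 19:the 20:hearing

4

The displaced element is "David" (word 1).
It is linked across 1 clause boundary (Ø).
It functions as the subject of "apologized", so the gap sits immediately after word 4 ("announced").
Base order: This curator announced David apologized while Ken had damaged the report after this chef copied the parcel at the hearing.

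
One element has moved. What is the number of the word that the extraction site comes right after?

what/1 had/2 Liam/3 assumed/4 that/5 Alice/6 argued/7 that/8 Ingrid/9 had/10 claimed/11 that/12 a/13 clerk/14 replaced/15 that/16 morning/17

The displaced element is "what" (word 1).
It is linked across 3 clause boundaries (that → that → that).
It functions as the direct object of "replaced", so the gap sits immediately after word 15 ("replaced").
Base order: Liam had assumed that Alice argued that Ingrid had claimed that a clerk replaced what that morning.

15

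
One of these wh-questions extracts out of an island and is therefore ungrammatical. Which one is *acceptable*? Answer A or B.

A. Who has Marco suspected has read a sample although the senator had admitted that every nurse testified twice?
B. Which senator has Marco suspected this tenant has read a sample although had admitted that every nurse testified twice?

In B, the wh-phrase is extracted from inside an adjunct island (introduced by "although"), which blocks movement.
In A, the extraction path crosses only that-complement boundaries, which are transparent.
So A is grammatical.

A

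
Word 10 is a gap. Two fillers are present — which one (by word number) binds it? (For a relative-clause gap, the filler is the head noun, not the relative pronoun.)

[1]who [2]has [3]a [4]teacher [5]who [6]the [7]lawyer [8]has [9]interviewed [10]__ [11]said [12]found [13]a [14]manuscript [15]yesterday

The marked gap is inside the relative clause, the direct object of "interviewed".
Its filler is the head noun "teacher" (via "who"), at word 4.
(The other dependency links word 1 to a gap after word 11.)

4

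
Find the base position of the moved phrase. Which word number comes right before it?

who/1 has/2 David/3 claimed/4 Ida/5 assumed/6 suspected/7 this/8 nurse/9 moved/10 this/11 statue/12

The displaced element is "who" (word 1).
It is linked across 2 clause boundaries (Ø → Ø).
It functions as the subject of "suspected", so the gap sits immediately after word 6 ("assumed").
Base order: David has claimed Ida assumed who suspected this nurse moved this statue.

6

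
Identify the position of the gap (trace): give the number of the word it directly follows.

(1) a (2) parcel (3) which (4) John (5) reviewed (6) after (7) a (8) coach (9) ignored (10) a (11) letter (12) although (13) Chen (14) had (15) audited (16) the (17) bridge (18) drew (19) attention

The displaced element is "a parcel" (word 2).
It functions as the direct object of "reviewed", so the gap sits immediately after word 5 ("reviewed").
Base order: John reviewed a parcel after a coach ignored a letter although Chen had audited the bridge.

5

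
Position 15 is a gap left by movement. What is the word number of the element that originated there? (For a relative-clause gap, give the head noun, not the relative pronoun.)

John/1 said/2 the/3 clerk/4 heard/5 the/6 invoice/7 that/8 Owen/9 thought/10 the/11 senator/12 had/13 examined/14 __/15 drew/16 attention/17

7

The gap at 15 is the object of "examined", inside a relative clause.
The relative pronoun is "that" (word 8); it is bound by the head noun immediately before it.
Its filler is the head noun "invoice", at word 7.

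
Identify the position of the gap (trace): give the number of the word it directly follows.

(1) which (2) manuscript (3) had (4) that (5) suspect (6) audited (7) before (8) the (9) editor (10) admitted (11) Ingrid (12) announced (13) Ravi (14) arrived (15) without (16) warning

The displaced element is "which manuscript" (word 2).
It functions as the direct object of "audited", so the gap sits immediately after word 6 ("audited").
Base order: That suspect had audited which manuscript before the editor admitted Ingrid announced Ravi arrived without warning.

6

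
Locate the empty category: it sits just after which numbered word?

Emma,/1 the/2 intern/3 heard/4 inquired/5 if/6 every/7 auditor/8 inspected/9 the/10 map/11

4

The displaced element is "Emma" (word 1).
It is linked across 1 clause boundary (Ø).
It functions as the subject of "inquired", so the gap sits immediately after word 4 ("heard").
Base order: The intern heard that Emma inquired if every auditor inspected the map.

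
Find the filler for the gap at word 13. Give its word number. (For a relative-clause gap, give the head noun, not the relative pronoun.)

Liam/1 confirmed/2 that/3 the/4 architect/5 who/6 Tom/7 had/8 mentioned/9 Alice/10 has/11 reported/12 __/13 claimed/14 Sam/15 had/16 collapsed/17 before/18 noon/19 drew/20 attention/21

The gap at 13 is the subject of "claimed", inside a relative clause.
The relative pronoun is "who" (word 6); it is bound by the head noun immediately before it.
Its filler is the head noun "architect", at word 5.

5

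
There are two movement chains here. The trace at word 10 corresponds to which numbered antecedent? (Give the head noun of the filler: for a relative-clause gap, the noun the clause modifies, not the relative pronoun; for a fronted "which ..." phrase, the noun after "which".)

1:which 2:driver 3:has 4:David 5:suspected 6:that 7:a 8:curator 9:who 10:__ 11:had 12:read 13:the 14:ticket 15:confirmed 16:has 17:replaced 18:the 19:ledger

The marked gap is inside the relative clause, the subject of "read".
Its filler is the head noun "curator" (via "who"), at word 8.
(The other dependency links word 2 to a gap after word 15.)

8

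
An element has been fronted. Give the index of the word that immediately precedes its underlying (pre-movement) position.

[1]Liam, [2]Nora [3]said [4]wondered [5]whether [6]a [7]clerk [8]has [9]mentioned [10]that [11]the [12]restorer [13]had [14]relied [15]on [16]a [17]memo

3

The displaced element is "Liam" (word 1).
It is linked across 1 clause boundary (Ø).
It functions as the subject of "wondered", so the gap sits immediately after word 3 ("said").
Base order: Nora said that Liam wondered whether a clerk has mentioned that the restorer had relied on a memo.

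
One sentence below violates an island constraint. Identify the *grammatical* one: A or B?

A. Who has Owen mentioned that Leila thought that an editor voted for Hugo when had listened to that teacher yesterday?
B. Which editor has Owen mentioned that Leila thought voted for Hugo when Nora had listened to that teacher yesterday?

In A, the wh-phrase is extracted from inside an adjunct island (introduced by "when"), which blocks movement.
In B, the extraction path crosses only that-complement boundaries, which are transparent.
So B is grammatical.

B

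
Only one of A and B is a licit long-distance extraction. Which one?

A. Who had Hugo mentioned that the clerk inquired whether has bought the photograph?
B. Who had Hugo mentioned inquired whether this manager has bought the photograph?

In A, the wh-phrase is extracted from inside a wh-island (introduced by "whether"), which blocks movement.
In B, the extraction path crosses only that-complement boundaries, which are transparent.
So B is grammatical.

B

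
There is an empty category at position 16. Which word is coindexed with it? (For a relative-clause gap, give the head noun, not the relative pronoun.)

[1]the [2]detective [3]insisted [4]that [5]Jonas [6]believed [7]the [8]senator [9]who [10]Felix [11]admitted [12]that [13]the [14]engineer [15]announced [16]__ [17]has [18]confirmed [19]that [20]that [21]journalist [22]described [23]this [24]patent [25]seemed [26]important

The gap at 16 is the subject of "confirmed", inside a relative clause.
The relative pronoun is "who" (word 9); it is bound by the head noun immediately before it.
Its filler is the head noun "senator", at word 8.

8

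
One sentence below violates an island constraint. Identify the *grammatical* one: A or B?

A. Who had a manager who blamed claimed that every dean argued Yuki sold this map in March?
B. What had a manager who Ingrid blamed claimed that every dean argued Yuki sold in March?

B

In A, the wh-phrase is extracted from inside a complex-NP island (relative clause) (introduced by "who"), which blocks movement.
In B, the extraction path crosses only that-complement boundaries, which are transparent.
So B is grammatical.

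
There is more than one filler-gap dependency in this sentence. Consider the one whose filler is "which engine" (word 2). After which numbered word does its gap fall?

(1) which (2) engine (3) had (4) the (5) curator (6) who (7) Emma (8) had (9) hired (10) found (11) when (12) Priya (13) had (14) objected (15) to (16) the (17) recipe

10

The displaced element is "which engine" (word 2).
It functions as the direct object of "found", so the gap sits immediately after word 10 ("found").
Base order: The curator who Emma had hired had found which engine when Priya had objected to the recipe.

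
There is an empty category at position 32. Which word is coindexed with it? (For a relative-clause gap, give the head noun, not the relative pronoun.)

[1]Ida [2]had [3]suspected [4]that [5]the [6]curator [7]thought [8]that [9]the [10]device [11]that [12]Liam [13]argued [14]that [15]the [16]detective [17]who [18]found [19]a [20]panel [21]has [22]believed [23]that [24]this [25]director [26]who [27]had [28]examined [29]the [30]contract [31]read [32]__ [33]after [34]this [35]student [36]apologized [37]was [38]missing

The gap at 32 is the object of "read", inside a relative clause.
The relative pronoun is "that" (word 11); it is bound by the head noun immediately before it.
Its filler is the head noun "device", at word 10.

10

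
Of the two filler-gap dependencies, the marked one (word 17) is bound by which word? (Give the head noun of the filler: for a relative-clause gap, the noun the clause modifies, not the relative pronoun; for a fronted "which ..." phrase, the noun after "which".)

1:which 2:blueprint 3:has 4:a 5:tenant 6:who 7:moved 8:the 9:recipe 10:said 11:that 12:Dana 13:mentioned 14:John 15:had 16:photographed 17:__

2

The marked gap is the direct object of "photographed".
Its filler is the fronted wh-phrase "which blueprint", at word 2.
(The other dependency links word 5 to a gap after word 6.)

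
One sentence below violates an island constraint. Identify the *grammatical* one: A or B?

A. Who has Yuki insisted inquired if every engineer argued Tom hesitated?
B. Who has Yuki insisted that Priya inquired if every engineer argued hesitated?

In B, the wh-phrase is extracted from inside a wh-island (introduced by "if"), which blocks movement.
In A, the extraction path crosses only that-complement boundaries, which are transparent.
So A is grammatical.

A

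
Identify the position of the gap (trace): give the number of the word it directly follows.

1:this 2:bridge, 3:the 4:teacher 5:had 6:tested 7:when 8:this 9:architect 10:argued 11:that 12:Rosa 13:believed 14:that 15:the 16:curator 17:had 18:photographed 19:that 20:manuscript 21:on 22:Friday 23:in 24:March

The displaced element is "this bridge" (word 2).
It functions as the direct object of "tested", so the gap sits immediately after word 6 ("tested").
Base order: The teacher had tested this bridge when this architect argued that Rosa believed that the curator had photographed that manuscript on Friday in March.

6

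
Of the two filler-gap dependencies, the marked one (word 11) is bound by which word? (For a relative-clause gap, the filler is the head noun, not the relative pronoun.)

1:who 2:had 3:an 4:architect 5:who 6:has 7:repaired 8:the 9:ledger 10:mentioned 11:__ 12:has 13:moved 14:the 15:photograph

The marked gap is the subject of "moved".
Its filler is the fronted wh-phrase "who", at word 1.
(The other dependency links word 4 to a gap after word 5.)

1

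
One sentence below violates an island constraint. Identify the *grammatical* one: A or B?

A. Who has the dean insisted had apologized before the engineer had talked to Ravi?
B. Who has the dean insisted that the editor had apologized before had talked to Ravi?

A

In B, the wh-phrase is extracted from inside an adjunct island (introduced by "before"), which blocks movement.
In A, the extraction path crosses only that-complement boundaries, which are transparent.
So A is grammatical.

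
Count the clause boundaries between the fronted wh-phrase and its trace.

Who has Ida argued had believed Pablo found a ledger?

1

"who" is extracted from the subject of "believed".
Boundaries crossed, outermost first: [Ø] — 1 in total.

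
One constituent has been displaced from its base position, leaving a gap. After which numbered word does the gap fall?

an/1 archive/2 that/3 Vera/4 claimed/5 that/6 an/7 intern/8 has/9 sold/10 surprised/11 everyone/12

The displaced element is "an archive" (word 2).
It is linked across 1 clause boundary (that).
It functions as the direct object of "sold", so the gap sits immediately after word 10 ("sold").
Base order: Vera claimed that an intern has sold an archive.

10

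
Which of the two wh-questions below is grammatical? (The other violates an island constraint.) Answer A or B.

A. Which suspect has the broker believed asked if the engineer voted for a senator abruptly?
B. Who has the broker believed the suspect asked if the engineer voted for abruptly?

A

In B, the wh-phrase is extracted from inside a wh-island (introduced by "if"), which blocks movement.
In A, the extraction path crosses only that-complement boundaries, which are transparent.
So A is grammatical.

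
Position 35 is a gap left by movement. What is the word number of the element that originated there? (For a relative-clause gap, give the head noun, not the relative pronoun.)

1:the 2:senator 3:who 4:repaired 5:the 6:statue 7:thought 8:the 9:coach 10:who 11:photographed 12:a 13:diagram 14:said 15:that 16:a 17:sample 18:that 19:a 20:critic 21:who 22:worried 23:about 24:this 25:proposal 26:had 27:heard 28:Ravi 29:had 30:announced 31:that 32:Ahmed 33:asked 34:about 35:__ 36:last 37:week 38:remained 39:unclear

The gap at 35 is the prepositional object of "asked", inside a relative clause.
The relative pronoun is "that" (word 18); it is bound by the head noun immediately before it.
Its filler is the head noun "sample", at word 17.

17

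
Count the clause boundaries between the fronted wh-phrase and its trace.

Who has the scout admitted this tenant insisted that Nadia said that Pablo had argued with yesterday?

"who" is extracted from the PP object of "argued".
Boundaries crossed, outermost first: [Ø], [that], [that] — 3 in total.

3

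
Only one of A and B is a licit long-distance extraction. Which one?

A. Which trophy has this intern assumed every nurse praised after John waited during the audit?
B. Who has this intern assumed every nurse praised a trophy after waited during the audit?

In B, the wh-phrase is extracted from inside an adjunct island (introduced by "after"), which blocks movement.
In A, the extraction path crosses only that-complement boundaries, which are transparent.
So A is grammatical.

A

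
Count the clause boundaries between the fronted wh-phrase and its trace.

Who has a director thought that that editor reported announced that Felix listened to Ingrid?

2

"who" is extracted from the subject of "announced".
Boundaries crossed, outermost first: [that], [Ø] — 2 in total.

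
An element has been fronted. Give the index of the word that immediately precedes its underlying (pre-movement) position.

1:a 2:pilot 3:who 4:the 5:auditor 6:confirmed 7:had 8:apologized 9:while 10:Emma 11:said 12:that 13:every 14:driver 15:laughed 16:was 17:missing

The displaced element is "a pilot" (word 2).
It is linked across 1 clause boundary (Ø).
It functions as the subject of "apologized", so the gap sits immediately after word 6 ("confirmed").
Base order: The auditor confirmed a pilot had apologized while Emma said that every driver laughed.

6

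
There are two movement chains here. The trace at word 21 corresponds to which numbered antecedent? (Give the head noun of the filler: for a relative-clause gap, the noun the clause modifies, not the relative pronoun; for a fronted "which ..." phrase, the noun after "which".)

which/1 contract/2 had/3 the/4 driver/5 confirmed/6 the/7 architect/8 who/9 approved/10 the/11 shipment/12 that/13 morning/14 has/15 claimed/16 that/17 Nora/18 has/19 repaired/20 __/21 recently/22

The marked gap is the direct object of "repaired".
Its filler is the fronted wh-phrase "which contract", at word 2.
(The other dependency links word 8 to a gap after word 9.)

2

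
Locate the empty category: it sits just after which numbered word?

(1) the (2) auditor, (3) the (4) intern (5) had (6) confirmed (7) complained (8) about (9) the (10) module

6

The displaced element is "the auditor" (word 2).
It is linked across 1 clause boundary (Ø).
It functions as the subject of "complained", so the gap sits immediately after word 6 ("confirmed").
Base order: The intern had confirmed the auditor complained about the module.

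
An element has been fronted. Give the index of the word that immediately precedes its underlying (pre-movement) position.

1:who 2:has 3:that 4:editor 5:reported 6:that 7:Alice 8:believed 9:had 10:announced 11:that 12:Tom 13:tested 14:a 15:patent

The displaced element is "who" (word 1).
It is linked across 2 clause boundaries (that → Ø).
It functions as the subject of "announced", so the gap sits immediately after word 8 ("believed").
Base order: That editor has reported that Alice believed that who had announced that Tom tested a patent.

8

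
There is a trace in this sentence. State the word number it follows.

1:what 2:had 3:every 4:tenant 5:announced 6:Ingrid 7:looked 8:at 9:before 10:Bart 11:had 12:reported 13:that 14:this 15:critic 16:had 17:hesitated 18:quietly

8

The displaced element is "what" (word 1).
It is linked across 1 clause boundary (Ø).
It functions as the object of the preposition "at" of "looked", so the gap sits immediately after word 8 ("at").
Base order: Every tenant had announced Ingrid looked at what before Bart had reported that this critic had hesitated quietly.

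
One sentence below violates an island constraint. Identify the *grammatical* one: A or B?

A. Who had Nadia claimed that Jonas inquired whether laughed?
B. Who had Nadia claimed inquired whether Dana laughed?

In A, the wh-phrase is extracted from inside a wh-island (introduced by "whether"), which blocks movement.
In B, the extraction path crosses only that-complement boundaries, which are transparent.
So B is grammatical.

B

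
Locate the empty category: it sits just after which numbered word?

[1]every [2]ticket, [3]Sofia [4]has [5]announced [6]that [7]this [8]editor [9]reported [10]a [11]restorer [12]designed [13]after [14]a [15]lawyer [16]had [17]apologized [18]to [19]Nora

The displaced element is "every ticket" (word 2).
It is linked across 2 clause boundaries (that → Ø).
It functions as the direct object of "designed", so the gap sits immediately after word 12 ("designed").
Base order: Sofia has announced that this editor reported a restorer designed every ticket after a lawyer had apologized to Nora.

12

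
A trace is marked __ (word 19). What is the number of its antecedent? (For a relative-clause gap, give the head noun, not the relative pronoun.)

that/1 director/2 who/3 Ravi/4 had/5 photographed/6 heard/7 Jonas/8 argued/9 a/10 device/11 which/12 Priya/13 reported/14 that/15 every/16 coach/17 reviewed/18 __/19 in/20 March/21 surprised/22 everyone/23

11

The gap at 19 is the object of "reviewed", inside a relative clause.
The relative pronoun is "which" (word 12); it is bound by the head noun immediately before it.
Its filler is the head noun "device", at word 11.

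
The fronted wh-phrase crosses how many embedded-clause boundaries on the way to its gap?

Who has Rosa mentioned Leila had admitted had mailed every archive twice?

"who" is extracted from the subject of "mailed".
Boundaries crossed, outermost first: [Ø], [Ø] — 2 in total.

2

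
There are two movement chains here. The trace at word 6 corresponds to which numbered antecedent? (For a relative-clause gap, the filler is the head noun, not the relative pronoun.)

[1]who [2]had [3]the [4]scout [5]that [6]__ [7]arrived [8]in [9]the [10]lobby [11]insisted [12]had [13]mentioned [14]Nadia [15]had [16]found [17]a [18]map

The marked gap is inside the relative clause, the subject of "arrived".
Its filler is the head noun "scout" (via "that"), at word 4.
(The other dependency links word 1 to a gap after word 11.)

4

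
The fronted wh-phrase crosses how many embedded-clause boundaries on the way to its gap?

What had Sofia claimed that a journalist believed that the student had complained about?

"what" is extracted from the PP object of "complained".
Boundaries crossed, outermost first: [that], [that] — 2 in total.

2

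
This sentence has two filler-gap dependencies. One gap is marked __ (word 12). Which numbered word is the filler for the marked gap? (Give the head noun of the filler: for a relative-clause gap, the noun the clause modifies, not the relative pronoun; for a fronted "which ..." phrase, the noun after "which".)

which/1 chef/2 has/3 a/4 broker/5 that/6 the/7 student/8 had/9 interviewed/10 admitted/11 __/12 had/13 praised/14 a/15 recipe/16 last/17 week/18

The marked gap is the subject of "praised".
Its filler is the fronted wh-phrase "which chef", at word 2.
(The other dependency links word 5 to a gap after word 10.)

2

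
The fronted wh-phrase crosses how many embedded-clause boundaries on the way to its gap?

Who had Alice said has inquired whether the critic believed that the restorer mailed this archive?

1

"who" is extracted from the subject of "inquired".
Boundaries crossed, outermost first: [Ø] — 1 in total.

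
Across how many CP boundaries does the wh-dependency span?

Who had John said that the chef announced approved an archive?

"who" is extracted from the subject of "approved".
Boundaries crossed, outermost first: [that], [Ø] — 2 in total.

2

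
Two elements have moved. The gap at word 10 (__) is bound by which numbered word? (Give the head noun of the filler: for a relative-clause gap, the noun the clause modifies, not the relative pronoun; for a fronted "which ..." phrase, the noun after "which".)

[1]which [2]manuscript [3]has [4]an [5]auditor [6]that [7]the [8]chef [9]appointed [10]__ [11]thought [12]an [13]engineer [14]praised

5

The marked gap is inside the relative clause, the direct object of "appointed".
Its filler is the head noun "auditor" (via "that"), at word 5.
(The other dependency links word 2 to a gap after word 14.)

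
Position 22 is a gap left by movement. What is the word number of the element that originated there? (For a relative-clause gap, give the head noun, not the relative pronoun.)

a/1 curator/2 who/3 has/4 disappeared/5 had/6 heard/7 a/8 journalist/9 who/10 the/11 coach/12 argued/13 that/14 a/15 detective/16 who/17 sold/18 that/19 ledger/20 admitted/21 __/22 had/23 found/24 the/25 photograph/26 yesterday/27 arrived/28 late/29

The gap at 22 is the subject of "found", inside a relative clause.
The relative pronoun is "who" (word 10); it is bound by the head noun immediately before it.
Its filler is the head noun "journalist", at word 9.

9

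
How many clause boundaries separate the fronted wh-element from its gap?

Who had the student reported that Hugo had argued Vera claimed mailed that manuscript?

3

"who" is extracted from the subject of "mailed".
Boundaries crossed, outermost first: [that], [Ø], [Ø] — 3 in total.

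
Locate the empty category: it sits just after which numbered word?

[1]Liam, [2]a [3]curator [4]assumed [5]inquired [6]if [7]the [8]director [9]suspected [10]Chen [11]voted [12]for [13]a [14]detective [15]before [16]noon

4

The displaced element is "Liam" (word 1).
It is linked across 1 clause boundary (Ø).
It functions as the subject of "inquired", so the gap sits immediately after word 4 ("assumed").
Base order: A curator assumed that Liam inquired if the director suspected Chen voted for a detective before noon.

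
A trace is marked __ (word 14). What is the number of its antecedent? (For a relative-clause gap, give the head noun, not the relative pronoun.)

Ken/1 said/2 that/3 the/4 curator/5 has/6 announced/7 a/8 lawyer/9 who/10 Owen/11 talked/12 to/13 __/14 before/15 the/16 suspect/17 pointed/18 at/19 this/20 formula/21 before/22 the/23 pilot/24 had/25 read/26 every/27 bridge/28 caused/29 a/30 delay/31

The gap at 14 is the prepositional object of "talked", inside a relative clause.
The relative pronoun is "who" (word 10); it is bound by the head noun immediately before it.
Its filler is the head noun "lawyer", at word 9.

9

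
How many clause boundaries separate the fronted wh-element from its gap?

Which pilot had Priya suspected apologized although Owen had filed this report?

"which pilot" is extracted from the subject of "apologized".
Boundaries crossed, outermost first: [Ø] — 1 in total.

1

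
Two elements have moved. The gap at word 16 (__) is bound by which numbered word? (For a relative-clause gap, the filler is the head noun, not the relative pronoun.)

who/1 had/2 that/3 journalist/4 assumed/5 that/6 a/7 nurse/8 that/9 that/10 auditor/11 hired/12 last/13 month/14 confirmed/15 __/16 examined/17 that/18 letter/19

The marked gap is the subject of "examined".
Its filler is the fronted wh-phrase "who", at word 1.
(The other dependency links word 8 to a gap after word 12.)

1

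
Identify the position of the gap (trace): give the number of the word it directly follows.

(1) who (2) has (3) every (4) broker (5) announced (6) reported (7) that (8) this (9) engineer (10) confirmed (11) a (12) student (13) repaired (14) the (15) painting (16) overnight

5

The displaced element is "who" (word 1).
It is linked across 1 clause boundary (Ø).
It functions as the subject of "reported", so the gap sits immediately after word 5 ("announced").
Base order: Every broker has announced who reported that this engineer confirmed a student repaired the painting overnight.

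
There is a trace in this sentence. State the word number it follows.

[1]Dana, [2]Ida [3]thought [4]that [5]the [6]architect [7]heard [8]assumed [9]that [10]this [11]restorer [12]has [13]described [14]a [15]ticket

7

The displaced element is "Dana" (word 1).
It is linked across 2 clause boundaries (that → Ø).
It functions as the subject of "assumed", so the gap sits immediately after word 7 ("heard").
Base order: Ida thought that the architect heard Dana assumed that this restorer has described a ticket.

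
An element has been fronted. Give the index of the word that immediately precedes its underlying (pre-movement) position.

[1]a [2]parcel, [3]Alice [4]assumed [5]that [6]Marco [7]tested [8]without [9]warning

The displaced element is "a parcel" (word 2).
It is linked across 1 clause boundary (that).
It functions as the direct object of "tested", so the gap sits immediately after word 7 ("tested").
Base order: Alice assumed that Marco tested a parcel without warning.

7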